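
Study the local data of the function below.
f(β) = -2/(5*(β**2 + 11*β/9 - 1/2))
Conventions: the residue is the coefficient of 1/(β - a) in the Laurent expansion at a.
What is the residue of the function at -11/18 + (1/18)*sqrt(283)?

The residue is -(18/1415)*sqrt(283).

The factor β**2 + 11*β/9 - 1/2 splits as (β - a)(β - a') with a = -11/18 + (1/18)*sqrt(283), a' = -11/18 - (1/18)*sqrt(283). At the order-1 pole a set g(β) = (β - a)*f(β) = [-2/5] / (β - a').
Simple pole: residue = g(a) at a = -11/18 + (1/18)*sqrt(283), which is -(18/1415)*sqrt(283).


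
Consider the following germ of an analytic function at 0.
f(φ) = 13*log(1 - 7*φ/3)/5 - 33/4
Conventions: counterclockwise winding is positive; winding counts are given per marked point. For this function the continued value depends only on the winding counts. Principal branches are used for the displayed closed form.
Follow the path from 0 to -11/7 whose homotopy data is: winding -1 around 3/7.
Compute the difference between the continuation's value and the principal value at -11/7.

Continued minus principal equals -(26/5)*pi*i.

The rational part is single-valued and drops out of the difference; each branch term changes only by its own monodromy.
(13/5)*log(1 - φ/(3/7)): each positive loop around 3/7 adds 2*pi*i to the log, so winding -1 contributes (13/5)*(-1)*2*pi*i = -(26/5)*pi*i.
Summing the contributions at φ = -11/7 gives -(26/5)*pi*i.


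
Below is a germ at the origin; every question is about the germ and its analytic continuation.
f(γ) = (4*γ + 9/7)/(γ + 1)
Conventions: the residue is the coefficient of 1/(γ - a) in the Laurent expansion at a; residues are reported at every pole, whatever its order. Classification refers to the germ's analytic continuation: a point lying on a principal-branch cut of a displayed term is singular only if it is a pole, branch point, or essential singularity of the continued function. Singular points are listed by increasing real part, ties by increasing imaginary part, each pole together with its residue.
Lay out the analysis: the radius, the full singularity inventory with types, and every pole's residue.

Denominator factor (γ + 1): pole of order 1 at -1, modulus 1.
The radius of convergence is the smallest modulus among the singular points: 1.
At the order-1 pole -1 set g(γ) = (γ - (-1))*f(γ) = 4*γ + 9/7.
Simple pole: residue = g(a) at a = -1, which is -19/7.

Radius of convergence at 0: 1.
At -1: a pole of order 1; residue -19/7.


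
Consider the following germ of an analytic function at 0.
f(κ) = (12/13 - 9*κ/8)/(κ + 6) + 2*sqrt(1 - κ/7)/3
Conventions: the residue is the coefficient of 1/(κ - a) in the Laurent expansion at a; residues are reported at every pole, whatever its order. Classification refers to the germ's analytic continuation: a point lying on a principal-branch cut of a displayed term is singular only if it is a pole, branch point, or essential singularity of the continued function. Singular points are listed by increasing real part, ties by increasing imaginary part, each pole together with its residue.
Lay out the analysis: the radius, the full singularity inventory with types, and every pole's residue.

Radius of convergence at 0: 6.
At -6: a pole of order 1; residue 399/52.
At 7: an algebraic (square-root) branch point.

Denominator factor (κ + 6): pole of order 1 at -6, modulus 6.
Branch term (2/3)*sqrt(1 - κ/(7)): its argument vanishes at κ = 7, a square-root branch point, modulus 7.
The radius of convergence is the smallest modulus among the singular points: 6.
The branch term is analytic at -6 and contributes nothing to the residue; only the rational part matters.
At the order-1 pole -6 set g(κ) = (κ - (-6))*(rational part) = 12/13 - 9*κ/8.
Simple pole: residue = g(a) at a = -6, which is 399/52.
List the singular points by increasing real part (a conjugate pair: the negative imaginary part first).


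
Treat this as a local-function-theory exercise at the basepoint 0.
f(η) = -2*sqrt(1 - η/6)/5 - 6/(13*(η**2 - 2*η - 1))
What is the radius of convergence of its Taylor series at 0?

The radius of convergence is -1 + sqrt(2).

Denominator factor (η**2 - 2*η - 1): discriminant 8, real irrational roots 1 + sqrt(2) and 1 - sqrt(2); poles of order 1, moduli 1 + sqrt(2) and -1 + sqrt(2).
Branch term (-2/5)*sqrt(1 - η/(6)): its argument vanishes at η = 6, a square-root branch point, modulus 6.
The radius of convergence is the smallest modulus among the singular points: -1 + sqrt(2).


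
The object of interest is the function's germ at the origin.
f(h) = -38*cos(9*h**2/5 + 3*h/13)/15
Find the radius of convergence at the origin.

The radius of convergence is infinite.

The factor cos(9*h**2/5 + 3*h/13) is entire and contributes no finite singular point.
The polynomial part has no poles.
No finite singular points: the Taylor series at 0 converges everywhere.


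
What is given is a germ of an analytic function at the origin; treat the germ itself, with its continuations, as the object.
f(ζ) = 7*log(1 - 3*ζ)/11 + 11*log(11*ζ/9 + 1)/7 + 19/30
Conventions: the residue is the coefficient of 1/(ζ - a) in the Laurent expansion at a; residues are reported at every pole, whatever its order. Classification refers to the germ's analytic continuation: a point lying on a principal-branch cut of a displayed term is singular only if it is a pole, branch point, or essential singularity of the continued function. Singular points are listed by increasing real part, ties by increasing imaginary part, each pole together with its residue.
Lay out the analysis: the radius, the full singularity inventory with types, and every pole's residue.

Radius of convergence at 0: 1/3.
At -9/11: a logarithmic branch point.
At 1/3: a logarithmic branch point.

Branch term (11/7)*log(1 - ζ/(-9/11)): its argument vanishes at ζ = -9/11, a logarithmic branch point, modulus 9/11.
Branch term (7/11)*log(1 - ζ/(1/3)): its argument vanishes at ζ = 1/3, a logarithmic branch point, modulus 1/3.
The radius of convergence is the smallest modulus among the singular points: 1/3.
List the singular points by increasing real part (a conjugate pair: the negative imaginary part first).


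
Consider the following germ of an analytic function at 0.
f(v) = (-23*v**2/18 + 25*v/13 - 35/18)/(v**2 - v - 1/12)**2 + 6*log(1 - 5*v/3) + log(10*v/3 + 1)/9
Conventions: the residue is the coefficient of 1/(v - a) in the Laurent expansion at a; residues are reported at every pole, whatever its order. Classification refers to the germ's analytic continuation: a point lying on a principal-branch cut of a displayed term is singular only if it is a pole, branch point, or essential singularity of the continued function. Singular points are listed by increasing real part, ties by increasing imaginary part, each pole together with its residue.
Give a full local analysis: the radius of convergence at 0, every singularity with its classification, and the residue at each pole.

Radius of convergence at 0: -1/2 + (1/3)*sqrt(3).
At -3/10: a logarithmic branch point.
At 1/2 - (1/3)*sqrt(3): a pole of order 2; residue -(2461/3744)*sqrt(3).
At 3/5: a logarithmic branch point.
At 1/2 + (1/3)*sqrt(3): a pole of order 2; residue (2461/3744)*sqrt(3).


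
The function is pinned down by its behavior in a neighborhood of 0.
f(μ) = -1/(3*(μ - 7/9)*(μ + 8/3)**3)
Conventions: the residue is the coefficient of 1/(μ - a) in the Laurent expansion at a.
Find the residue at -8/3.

At the order-3 pole -8/3 set g(μ) = (μ - (-8/3))^3*f(μ) = -1/(3*(μ - 7/9)).
Order-3 pole: residue = g''(a)/2; g''(-8/3) = 486/29791, so the residue is 243/29791.

The residue is 243/29791.


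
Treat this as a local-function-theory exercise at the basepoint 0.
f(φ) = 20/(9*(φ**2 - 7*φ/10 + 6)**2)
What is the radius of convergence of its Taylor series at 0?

Denominator factor (φ**2 - 7*φ/10 + 6)^2: discriminant -2351/100, complex-conjugate roots (7/20) + ((1/20)*sqrt(2351))*i and (7/20) - ((1/20)*sqrt(2351))*i; poles of order 2, moduli sqrt(6) and sqrt(6).
The radius of convergence is the smallest modulus among the singular points: sqrt(6).

The radius of convergence is sqrt(6).


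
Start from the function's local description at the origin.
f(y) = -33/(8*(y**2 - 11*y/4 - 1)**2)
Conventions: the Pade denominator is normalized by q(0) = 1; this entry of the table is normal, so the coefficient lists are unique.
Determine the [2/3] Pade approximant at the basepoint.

Taylor coefficients needed (expand at 0): a_0 = -33/8, a_1 = 363/16, a_2 = -13035/128, a_3 = 52635/128, a_4 = -3207765/2048, a_5 = 23529297/4096.
Write the denominator as Q(y) = 1 + q1*y + q2*y^2 + q3*y^3. Requiring Q*f - P = O(y^6) with deg P <= 2 kills the coefficients of y^3..y^5 in Q*f:
  y^3: a_3 + q1*a_2 + q2*a_1 + q3*a_0 = 0, i.e. 52635/128 + (-13035/128)*q1 + (363/16)*q2 + (-33/8)*q3 = 0.
  y^4: a_4 + q1*a_3 + q2*a_2 + q3*a_1 = 0, i.e. -3207765/2048 + (52635/128)*q1 + (-13035/128)*q2 + (363/16)*q3 = 0.
  y^5: a_5 + q1*a_4 + q2*a_3 + q3*a_2 = 0, i.e. 23529297/4096 + (-3207765/2048)*q1 + (52635/128)*q2 + (-13035/128)*q3 = 0.
Solving this linear system: q1 = 4521/790, q2 = 8631/1264, q3 = -319/79.
The numerator is Q*f truncated at degree 2: P0 = a_0 = -33/8; P1 = a_1 + q1*a_0 = -363/395; P2 = a_2 + q1*a_1 + q2*a_0 = -66/395.

The Pade approximant has numerator coefficients [-33/8, -363/395, -66/395]; denominator coefficients [1, 4521/790, 8631/1264, -319/79].


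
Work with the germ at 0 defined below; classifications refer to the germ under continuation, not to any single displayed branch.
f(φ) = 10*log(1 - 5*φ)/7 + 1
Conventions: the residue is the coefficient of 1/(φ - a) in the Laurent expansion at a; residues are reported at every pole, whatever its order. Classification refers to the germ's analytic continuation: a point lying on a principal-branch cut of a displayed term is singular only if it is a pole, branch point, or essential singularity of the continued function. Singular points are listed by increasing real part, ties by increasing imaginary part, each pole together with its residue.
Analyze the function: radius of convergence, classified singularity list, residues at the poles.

Branch term (10/7)*log(1 - φ/(1/5)): its argument vanishes at φ = 1/5, a logarithmic branch point, modulus 1/5.
The radius of convergence is the smallest modulus among the singular points: 1/5.

Radius of convergence at 0: 1/5.
At 1/5: a logarithmic branch point.


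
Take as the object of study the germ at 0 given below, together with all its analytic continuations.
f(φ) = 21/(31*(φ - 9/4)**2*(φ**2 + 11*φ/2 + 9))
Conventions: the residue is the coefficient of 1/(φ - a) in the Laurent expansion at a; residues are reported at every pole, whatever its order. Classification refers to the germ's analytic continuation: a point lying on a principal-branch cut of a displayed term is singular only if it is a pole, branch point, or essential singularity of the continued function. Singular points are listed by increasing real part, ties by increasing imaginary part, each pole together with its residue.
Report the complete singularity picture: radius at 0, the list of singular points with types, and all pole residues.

Radius of convergence at 0: 9/4.
At (-11/4) - ((1/4)*sqrt(23))*i: a pole of order 1; residue (8960/1848933) + ((84448/42525459)*sqrt(23))*i.
At (-11/4) + ((1/4)*sqrt(23))*i: a pole of order 1; residue (8960/1848933) - ((84448/42525459)*sqrt(23))*i.
At 9/4: a pole of order 2; residue -17920/1848933.

Denominator factor (φ - 9/4)^2: pole of order 2 at 9/4, modulus 9/4.
Denominator factor (φ**2 + 11*φ/2 + 9): discriminant -23/4, complex-conjugate roots (-11/4) + ((1/4)*sqrt(23))*i and (-11/4) - ((1/4)*sqrt(23))*i; poles of order 1, moduli 3 and 3.
The radius of convergence is the smallest modulus among the singular points: 9/4.
The factor φ**2 + 11*φ/2 + 9 splits as (φ - a)(φ - a') with a = (-11/4) - ((1/4)*sqrt(23))*i, a' = (-11/4) + ((1/4)*sqrt(23))*i. At the order-1 pole a set g(φ) = (φ - a)*f(φ) = [21/(31*(φ - 9/4)**2)] / (φ - a').
Simple pole: residue = g(a) at a = (-11/4) - ((1/4)*sqrt(23))*i, which is (8960/1848933) + ((84448/42525459)*sqrt(23))*i.
The factor φ**2 + 11*φ/2 + 9 splits as (φ - a)(φ - a') with a = (-11/4) + ((1/4)*sqrt(23))*i, a' = (-11/4) - ((1/4)*sqrt(23))*i. At the order-1 pole a set g(φ) = (φ - a)*f(φ) = [21/(31*(φ - 9/4)**2)] / (φ - a').
Simple pole: residue = g(a) at a = (-11/4) + ((1/4)*sqrt(23))*i, which is (8960/1848933) - ((84448/42525459)*sqrt(23))*i.
At the order-2 pole 9/4 set g(φ) = (φ - (9/4))^2*f(φ) = 21/(31*(φ**2 + 11*φ/2 + 9)).
Order-2 pole: residue = g'(a); g'(9/4) = -17920/1848933, so the residue is -17920/1848933.
List the singular points by increasing real part (a conjugate pair: the negative imaginary part first).


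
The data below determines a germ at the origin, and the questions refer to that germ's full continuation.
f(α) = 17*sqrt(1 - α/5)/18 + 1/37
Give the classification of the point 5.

The point is an algebraic (square-root) branch point.

The term (17/18)*sqrt(1 - α/(5)) has argument 1 - 5/(5) = 0 at 5: a square-root (algebraic, two-sheeted) branch point; the remaining terms are analytic or single-valued there.


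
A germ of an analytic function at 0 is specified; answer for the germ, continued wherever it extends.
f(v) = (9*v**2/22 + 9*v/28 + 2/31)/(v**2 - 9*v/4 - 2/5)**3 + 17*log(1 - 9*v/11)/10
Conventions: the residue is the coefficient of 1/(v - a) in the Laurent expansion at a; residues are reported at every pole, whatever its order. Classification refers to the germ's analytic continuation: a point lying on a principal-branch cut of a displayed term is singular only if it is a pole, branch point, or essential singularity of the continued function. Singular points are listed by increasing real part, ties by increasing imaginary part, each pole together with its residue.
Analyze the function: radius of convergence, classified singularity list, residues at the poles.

Radius of convergence at 0: -9/8 + (1/40)*sqrt(2665).
At 9/8 - (1/40)*sqrt(2665): a pole of order 3; residue -(23890080/32858017829)*sqrt(2665).
At 11/9: a logarithmic branch point.
At 9/8 + (1/40)*sqrt(2665): a pole of order 3; residue (23890080/32858017829)*sqrt(2665).


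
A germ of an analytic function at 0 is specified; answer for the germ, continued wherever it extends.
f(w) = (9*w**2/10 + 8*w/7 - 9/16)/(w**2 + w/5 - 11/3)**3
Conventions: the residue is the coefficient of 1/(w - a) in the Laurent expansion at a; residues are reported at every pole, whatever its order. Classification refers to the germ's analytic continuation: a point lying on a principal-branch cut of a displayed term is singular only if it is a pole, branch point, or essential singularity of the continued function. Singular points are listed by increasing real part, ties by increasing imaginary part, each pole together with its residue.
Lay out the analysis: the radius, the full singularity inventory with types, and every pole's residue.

Radius of convergence at 0: -1/10 + (1/30)*sqrt(3309).
At -1/10 - (1/30)*sqrt(3309): a pole of order 3; residue (16733925/75147504712)*sqrt(3309).
At -1/10 + (1/30)*sqrt(3309): a pole of order 3; residue -(16733925/75147504712)*sqrt(3309).


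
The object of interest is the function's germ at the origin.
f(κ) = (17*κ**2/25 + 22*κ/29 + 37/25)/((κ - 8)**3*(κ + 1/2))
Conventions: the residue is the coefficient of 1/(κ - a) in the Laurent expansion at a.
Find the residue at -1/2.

The residue is -1474/712385.

At the order-1 pole -1/2 set g(κ) = (κ - (-1/2))*f(κ) = (17*κ**2/25 + 22*κ/29 + 37/25)/(κ - 8)**3.
Simple pole: residue = g(a) at a = -1/2, which is -1474/712385.


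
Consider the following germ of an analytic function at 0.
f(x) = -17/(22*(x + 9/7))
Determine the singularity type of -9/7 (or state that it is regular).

The point is a pole of order 1.

The denominator factor x + 9/7 vanishes at -9/7 and appears to the power 1; the numerator there equals -17/22, nonzero, and no other factor vanishes.
Hence a pole whose order is the multiplicity, 1.


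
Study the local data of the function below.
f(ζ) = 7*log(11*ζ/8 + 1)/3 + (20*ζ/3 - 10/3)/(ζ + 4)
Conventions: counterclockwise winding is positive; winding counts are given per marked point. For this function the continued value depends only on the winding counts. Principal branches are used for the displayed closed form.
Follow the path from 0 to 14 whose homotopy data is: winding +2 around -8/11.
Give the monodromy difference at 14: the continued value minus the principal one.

Continued minus principal equals (28/3)*pi*i.

The rational part is single-valued and drops out of the difference; each branch term changes only by its own monodromy.
(7/3)*log(1 - ζ/(-8/11)): each positive loop around -8/11 adds 2*pi*i to the log, so winding +2 contributes (7/3)*(2)*2*pi*i = (28/3)*pi*i.
Summing the contributions at ζ = 14 gives (28/3)*pi*i.


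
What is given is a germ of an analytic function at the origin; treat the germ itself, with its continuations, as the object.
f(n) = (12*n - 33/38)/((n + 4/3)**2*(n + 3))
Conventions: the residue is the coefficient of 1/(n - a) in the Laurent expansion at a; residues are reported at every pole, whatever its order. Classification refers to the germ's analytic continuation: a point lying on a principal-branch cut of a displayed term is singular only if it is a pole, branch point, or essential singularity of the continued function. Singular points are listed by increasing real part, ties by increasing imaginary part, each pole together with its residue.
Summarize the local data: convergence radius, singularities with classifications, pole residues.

Denominator factor (n + 3): pole of order 1 at -3, modulus 3.
Denominator factor (n + 4/3)^2: pole of order 2 at -4/3, modulus 4/3.
The radius of convergence is the smallest modulus among the singular points: 4/3.
At the order-1 pole -3 set g(n) = (n - (-3))*f(n) = (12*n - 33/38)/(n + 4/3)**2.
Simple pole: residue = g(a) at a = -3, which is -12609/950.
At the order-2 pole -4/3 set g(n) = (n - (-4/3))^2*f(n) = (12*n - 33/38)/(n + 3).
Order-2 pole: residue = g'(a); g'(-4/3) = 12609/950, so the residue is 12609/950.
List the singular points by increasing real part (a conjugate pair: the negative imaginary part first).

Radius of convergence at 0: 4/3.
At -3: a pole of order 1; residue -12609/950.
At -4/3: a pole of order 2; residue 12609/950.


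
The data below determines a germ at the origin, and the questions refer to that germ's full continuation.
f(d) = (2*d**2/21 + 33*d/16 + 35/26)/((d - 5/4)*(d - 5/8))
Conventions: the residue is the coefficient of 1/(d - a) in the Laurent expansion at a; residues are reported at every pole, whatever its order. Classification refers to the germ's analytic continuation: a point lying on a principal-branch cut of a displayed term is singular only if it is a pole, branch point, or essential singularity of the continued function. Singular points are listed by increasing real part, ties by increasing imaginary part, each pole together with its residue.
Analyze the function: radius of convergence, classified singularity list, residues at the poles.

Radius of convergence at 0: 5/8.
At 5/8: a pole of order 1; residue -18677/4368.
At 5/4: a pole of order 1; residue 14233/2184.

Denominator factor (d - 5/8): pole of order 1 at 5/8, modulus 5/8.
Denominator factor (d - 5/4): pole of order 1 at 5/4, modulus 5/4.
The radius of convergence is the smallest modulus among the singular points: 5/8.
At the order-1 pole 5/8 set g(d) = (d - (5/8))*f(d) = (2*d**2/21 + 33*d/16 + 35/26)/(d - 5/4).
Simple pole: residue = g(a) at a = 5/8, which is -18677/4368.
At the order-1 pole 5/4 set g(d) = (d - (5/4))*f(d) = (2*d**2/21 + 33*d/16 + 35/26)/(d - 5/8).
Simple pole: residue = g(a) at a = 5/4, which is 14233/2184.
List the singular points by increasing real part (a conjugate pair: the negative imaginary part first).


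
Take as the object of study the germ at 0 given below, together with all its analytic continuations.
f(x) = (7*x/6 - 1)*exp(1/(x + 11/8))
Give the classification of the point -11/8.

The point is an essential singularity.

The exponent 1/(x - (-11/8)) has a pole at -11/8, so exp(1/(x - (-11/8))) takes every nonzero value near it: an essential singularity (not a pole of any order).


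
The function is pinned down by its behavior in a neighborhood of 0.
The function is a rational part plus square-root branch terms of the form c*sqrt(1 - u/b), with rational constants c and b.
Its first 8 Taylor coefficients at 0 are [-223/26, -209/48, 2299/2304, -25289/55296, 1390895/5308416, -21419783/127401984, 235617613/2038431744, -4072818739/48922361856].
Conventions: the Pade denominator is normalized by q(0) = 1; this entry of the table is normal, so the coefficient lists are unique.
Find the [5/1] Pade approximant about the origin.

The Pade approximant has numerator coefficients [-223/26, -12793/1248, -2299/1152, 25289/110592, -278179/5308416, 3059969/254803968]; denominator coefficients [1, 11/16].

Taylor coefficients needed (read off): a_0 = -223/26, a_1 = -209/48, a_2 = 2299/2304, a_3 = -25289/55296, a_4 = 1390895/5308416, a_5 = -21419783/127401984, a_6 = 235617613/2038431744.
Write the denominator as Q(u) = 1 + q1*u. Requiring Q*f - P = O(u^7) with deg P <= 5 kills the coefficients of u^6..u^6 in Q*f:
  u^6: a_6 + q1*a_5 = 0, i.e. 235617613/2038431744 + (-21419783/127401984)*q1 = 0.
Solving this linear system: q1 = 11/16.
The numerator is Q*f truncated at degree 5: P0 = a_0 = -223/26; P1 = a_1 + q1*a_0 = -12793/1248; P2 = a_2 + q1*a_1 = -2299/1152; P3 = a_3 + q1*a_2 = 25289/110592; P4 = a_4 + q1*a_3 = -278179/5308416; P5 = a_5 + q1*a_4 = 3059969/254803968.


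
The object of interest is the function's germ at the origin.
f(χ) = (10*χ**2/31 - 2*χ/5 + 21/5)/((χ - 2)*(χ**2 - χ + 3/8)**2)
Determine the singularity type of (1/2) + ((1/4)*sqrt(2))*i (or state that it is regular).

The point is a pole of order 2.

The denominator factor χ**2 - χ + 3/8 vanishes at (1/2) + ((1/4)*sqrt(2))*i and appears to the power 2; the numerator there equals (501/124) - ((3/155)*sqrt(2))*i, nonzero, and no other factor vanishes.
Hence a pole whose order is the multiplicity, 2.


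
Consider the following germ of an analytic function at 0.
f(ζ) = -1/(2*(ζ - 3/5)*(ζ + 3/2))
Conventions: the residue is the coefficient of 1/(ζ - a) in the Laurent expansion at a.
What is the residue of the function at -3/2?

At the order-1 pole -3/2 set g(ζ) = (ζ - (-3/2))*f(ζ) = -1/(2*(ζ - 3/5)).
Simple pole: residue = g(a) at a = -3/2, which is 5/21.

The residue is 5/21.


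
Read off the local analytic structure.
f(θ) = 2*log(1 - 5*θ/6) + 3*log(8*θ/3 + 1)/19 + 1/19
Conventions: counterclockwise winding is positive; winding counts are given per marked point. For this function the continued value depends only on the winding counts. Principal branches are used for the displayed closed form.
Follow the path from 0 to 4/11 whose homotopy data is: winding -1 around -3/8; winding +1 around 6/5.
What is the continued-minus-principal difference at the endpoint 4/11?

Continued minus principal equals (70/19)*pi*i.

The rational part is single-valued and drops out of the difference; each branch term changes only by its own monodromy.
(3/19)*log(1 - θ/(-3/8)): each positive loop around -3/8 adds 2*pi*i to the log, so winding -1 contributes (3/19)*(-1)*2*pi*i = -(6/19)*pi*i.
(2)*log(1 - θ/(6/5)): each positive loop around 6/5 adds 2*pi*i to the log, so winding +1 contributes (2)*(1)*2*pi*i = (4)*pi*i.
Summing the contributions at θ = 4/11 gives (70/19)*pi*i.


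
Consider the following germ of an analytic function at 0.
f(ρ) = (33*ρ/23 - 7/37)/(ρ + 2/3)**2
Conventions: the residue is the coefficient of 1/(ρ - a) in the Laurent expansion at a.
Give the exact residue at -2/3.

At the order-2 pole -2/3 set g(ρ) = (ρ - (-2/3))^2*f(ρ) = 33*ρ/23 - 7/37.
Order-2 pole: residue = g'(a); g'(-2/3) = 33/23, so the residue is 33/23.

The residue is 33/23.


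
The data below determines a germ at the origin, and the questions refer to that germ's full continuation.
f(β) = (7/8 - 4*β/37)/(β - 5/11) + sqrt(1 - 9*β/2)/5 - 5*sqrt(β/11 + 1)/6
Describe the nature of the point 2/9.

The point is an algebraic (square-root) branch point.

The term (1/5)*sqrt(1 - β/(2/9)) has argument 1 - 2/9/(2/9) = 0 at 2/9: a square-root (algebraic, two-sheeted) branch point; the remaining terms are analytic or single-valued there.


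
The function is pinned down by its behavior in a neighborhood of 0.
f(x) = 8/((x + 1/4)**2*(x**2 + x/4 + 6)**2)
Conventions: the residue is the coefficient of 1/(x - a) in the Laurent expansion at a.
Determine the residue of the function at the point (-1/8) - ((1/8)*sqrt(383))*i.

The residue is (-1/108) - ((54721/15842412)*sqrt(383))*i.

The factor x**2 + x/4 + 6 splits as (x - a)(x - a') with a = (-1/8) - ((1/8)*sqrt(383))*i, a' = (-1/8) + ((1/8)*sqrt(383))*i. At the order-2 pole a set g(x) = (x - a)^2*f(x) = [8/(x + 1/4)**2] / (x - a')^2.
Order-2 pole: residue = g'(a); g'((-1/8) - ((1/8)*sqrt(383))*i) = (-1/108) - ((54721/15842412)*sqrt(383))*i, so the residue is (-1/108) - ((54721/15842412)*sqrt(383))*i.


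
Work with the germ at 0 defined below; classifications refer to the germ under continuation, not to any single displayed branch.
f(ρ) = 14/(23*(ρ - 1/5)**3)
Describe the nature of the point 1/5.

The point is a pole of order 3.

The denominator factor ρ - 1/5 vanishes at 1/5 and appears to the power 3; the numerator there equals 14/23, nonzero, and no other factor vanishes.
Hence a pole whose order is the multiplicity, 3.


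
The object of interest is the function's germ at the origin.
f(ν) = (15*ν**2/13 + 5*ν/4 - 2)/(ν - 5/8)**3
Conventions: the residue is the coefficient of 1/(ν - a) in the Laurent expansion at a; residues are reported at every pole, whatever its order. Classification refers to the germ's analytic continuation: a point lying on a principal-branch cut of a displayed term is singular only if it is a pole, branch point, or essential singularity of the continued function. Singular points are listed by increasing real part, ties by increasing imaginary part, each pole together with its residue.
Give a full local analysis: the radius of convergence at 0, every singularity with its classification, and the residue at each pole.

Radius of convergence at 0: 5/8.
At 5/8: a pole of order 3; residue 15/13.

Denominator factor (ν - 5/8)^3: pole of order 3 at 5/8, modulus 5/8.
The radius of convergence is the smallest modulus among the singular points: 5/8.
At the order-3 pole 5/8 set g(ν) = (ν - (5/8))^3*f(ν) = 15*ν**2/13 + 5*ν/4 - 2.
Order-3 pole: residue = g''(a)/2; g''(5/8) = 30/13, so the residue is 15/13.


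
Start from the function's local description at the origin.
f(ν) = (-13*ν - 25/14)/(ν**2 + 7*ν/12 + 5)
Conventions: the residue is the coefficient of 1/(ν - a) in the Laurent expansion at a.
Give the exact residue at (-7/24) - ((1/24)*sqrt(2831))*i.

The factor ν**2 + 7*ν/12 + 5 splits as (ν - a)(ν - a') with a = (-7/24) - ((1/24)*sqrt(2831))*i, a' = (-7/24) + ((1/24)*sqrt(2831))*i. At the order-1 pole a set g(ν) = (ν - a)*f(ν) = [-13*ν - 25/14] / (ν - a').
Simple pole: residue = g(a) at a = (-7/24) - ((1/24)*sqrt(2831))*i, which is (-13/2) + ((337/39634)*sqrt(2831))*i.

The residue is (-13/2) + ((337/39634)*sqrt(2831))*i.


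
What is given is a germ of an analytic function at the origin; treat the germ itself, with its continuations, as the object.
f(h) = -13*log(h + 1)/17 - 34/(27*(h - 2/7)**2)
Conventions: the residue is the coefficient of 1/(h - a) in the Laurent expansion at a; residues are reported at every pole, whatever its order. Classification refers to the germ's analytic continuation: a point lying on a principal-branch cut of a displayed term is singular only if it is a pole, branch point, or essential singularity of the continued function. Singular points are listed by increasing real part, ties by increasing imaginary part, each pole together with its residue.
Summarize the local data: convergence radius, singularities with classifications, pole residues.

Denominator factor (h - 2/7)^2: pole of order 2 at 2/7, modulus 2/7.
Branch term (-13/17)*log(1 - h/(-1)): its argument vanishes at h = -1, a logarithmic branch point, modulus 1.
The radius of convergence is the smallest modulus among the singular points: 2/7.
The branch term is analytic at 2/7 and contributes nothing to the residue; only the rational part matters.
At the order-2 pole 2/7 set g(h) = (h - (2/7))^2*(rational part) = -34/27.
Order-2 pole: residue = g'(a); g'(2/7) = 0, so the residue is 0.
List the singular points by increasing real part (a conjugate pair: the negative imaginary part first).

Radius of convergence at 0: 2/7.
At -1: a logarithmic branch point.
At 2/7: a pole of order 2; residue 0.


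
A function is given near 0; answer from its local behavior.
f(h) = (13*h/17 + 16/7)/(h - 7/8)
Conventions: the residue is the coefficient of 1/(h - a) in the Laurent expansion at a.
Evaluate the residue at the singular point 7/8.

The residue is 2813/952.

At the order-1 pole 7/8 set g(h) = (h - (7/8))*f(h) = 13*h/17 + 16/7.
Simple pole: residue = g(a) at a = 7/8, which is 2813/952.


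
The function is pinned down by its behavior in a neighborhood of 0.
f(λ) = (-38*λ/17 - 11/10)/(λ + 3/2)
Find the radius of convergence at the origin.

Denominator factor (λ + 3/2): pole of order 1 at -3/2, modulus 3/2.
The radius of convergence is the smallest modulus among the singular points: 3/2.

The radius of convergence is 3/2.


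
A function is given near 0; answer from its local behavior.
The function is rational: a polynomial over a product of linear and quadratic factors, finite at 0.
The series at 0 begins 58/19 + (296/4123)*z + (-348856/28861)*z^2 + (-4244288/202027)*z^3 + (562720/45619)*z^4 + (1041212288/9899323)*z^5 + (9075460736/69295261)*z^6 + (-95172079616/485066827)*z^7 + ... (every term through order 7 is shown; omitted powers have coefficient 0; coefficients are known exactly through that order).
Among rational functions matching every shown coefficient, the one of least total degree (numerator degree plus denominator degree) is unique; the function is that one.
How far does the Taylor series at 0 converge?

No rational of total degree below 3 reproduces all 8 coefficients; solving the [1/2] Pade equations on them gives f(z) = (29/38 - 40*z/31)/(z**2 - 3*z/7 + 1/4), whose expansion matches every shown term.
Denominator factor (z**2 - 3*z/7 + 1/4): discriminant -40/49, complex-conjugate roots (3/14) + ((1/7)*sqrt(10))*i and (3/14) - ((1/7)*sqrt(10))*i; poles of order 1, moduli 1/2 and 1/2.
The radius of convergence is the smallest modulus among the singular points: 1/2.

The radius of convergence is 1/2.


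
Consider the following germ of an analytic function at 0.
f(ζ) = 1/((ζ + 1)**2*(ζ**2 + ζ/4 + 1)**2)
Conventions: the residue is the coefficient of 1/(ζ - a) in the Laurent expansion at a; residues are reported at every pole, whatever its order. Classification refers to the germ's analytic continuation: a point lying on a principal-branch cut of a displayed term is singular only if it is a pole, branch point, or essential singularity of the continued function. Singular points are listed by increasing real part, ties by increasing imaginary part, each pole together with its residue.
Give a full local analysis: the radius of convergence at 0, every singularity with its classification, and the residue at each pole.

Radius of convergence at 0: 1.
At -1: a pole of order 2; residue 32/49.
At (-1/8) - ((3/8)*sqrt(7))*i: a pole of order 2; residue (-16/49) + ((368/9261)*sqrt(7))*i.
At (-1/8) + ((3/8)*sqrt(7))*i: a pole of order 2; residue (-16/49) - ((368/9261)*sqrt(7))*i.


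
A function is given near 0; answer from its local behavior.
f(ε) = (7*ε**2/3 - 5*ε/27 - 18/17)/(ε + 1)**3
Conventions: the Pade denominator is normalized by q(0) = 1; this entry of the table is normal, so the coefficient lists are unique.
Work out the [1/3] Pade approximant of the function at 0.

The Pade approximant has numerator coefficients [-18/17, 30384661757/19842109083]; denominator coefficients [1, 1013310168/734892929, 458426139/734892929, -300763000/734892929].

Taylor coefficients needed (expand at 0): a_0 = -18/17, a_1 = 1373/459, a_2 = -530/153, a_3 = 379/153, a_4 = -14/459.
Write the denominator as Q(ε) = 1 + q1*ε + q2*ε^2 + q3*ε^3. Requiring Q*f - P = O(ε^5) with deg P <= 1 kills the coefficients of ε^2..ε^4 in Q*f:
  ε^2: a_2 + q1*a_1 + q2*a_0 = 0, i.e. -530/153 + (1373/459)*q1 + (-18/17)*q2 = 0.
  ε^3: a_3 + q1*a_2 + q2*a_1 + q3*a_0 = 0, i.e. 379/153 + (-530/153)*q1 + (1373/459)*q2 + (-18/17)*q3 = 0.
  ε^4: a_4 + q1*a_3 + q2*a_2 + q3*a_1 = 0, i.e. -14/459 + (379/153)*q1 + (-530/153)*q2 + (1373/459)*q3 = 0.
Solving this linear system: q1 = 1013310168/734892929, q2 = 458426139/734892929, q3 = -300763000/734892929.
The numerator is Q*f truncated at degree 1: P0 = a_0 = -18/17; P1 = a_1 + q1*a_0 = 30384661757/19842109083.


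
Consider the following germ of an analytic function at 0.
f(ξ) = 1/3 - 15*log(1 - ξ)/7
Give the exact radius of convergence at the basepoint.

The radius of convergence is 1.

Branch term (-15/7)*log(1 - ξ/(1)): its argument vanishes at ξ = 1, a logarithmic branch point, modulus 1.
The radius of convergence is the smallest modulus among the singular points: 1.


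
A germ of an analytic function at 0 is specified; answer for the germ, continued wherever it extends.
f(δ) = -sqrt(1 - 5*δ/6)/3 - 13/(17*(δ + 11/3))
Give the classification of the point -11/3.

The denominator factor δ + 11/3 vanishes at -11/3 and appears to the power 1; the numerator there equals -13/17, nonzero, and no other factor vanishes.
The branch terms are analytic at this point.
Hence a pole whose order is the multiplicity, 1.

The point is a pole of order 1.


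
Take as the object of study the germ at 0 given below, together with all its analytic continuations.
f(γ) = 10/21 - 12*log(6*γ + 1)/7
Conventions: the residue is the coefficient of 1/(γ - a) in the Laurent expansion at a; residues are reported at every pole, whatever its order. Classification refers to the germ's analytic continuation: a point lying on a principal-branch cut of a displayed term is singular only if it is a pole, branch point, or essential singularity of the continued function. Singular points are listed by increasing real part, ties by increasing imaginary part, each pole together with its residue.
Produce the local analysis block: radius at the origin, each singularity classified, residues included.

Branch term (-12/7)*log(1 - γ/(-1/6)): its argument vanishes at γ = -1/6, a logarithmic branch point, modulus 1/6.
The radius of convergence is the smallest modulus among the singular points: 1/6.

Radius of convergence at 0: 1/6.
At -1/6: a logarithmic branch point.


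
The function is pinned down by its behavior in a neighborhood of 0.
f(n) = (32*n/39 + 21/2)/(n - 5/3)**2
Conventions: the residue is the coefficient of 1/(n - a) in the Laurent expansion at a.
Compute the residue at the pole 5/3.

The residue is 32/39.

At the order-2 pole 5/3 set g(n) = (n - (5/3))^2*f(n) = 32*n/39 + 21/2.
Order-2 pole: residue = g'(a); g'(5/3) = 32/39, so the residue is 32/39.


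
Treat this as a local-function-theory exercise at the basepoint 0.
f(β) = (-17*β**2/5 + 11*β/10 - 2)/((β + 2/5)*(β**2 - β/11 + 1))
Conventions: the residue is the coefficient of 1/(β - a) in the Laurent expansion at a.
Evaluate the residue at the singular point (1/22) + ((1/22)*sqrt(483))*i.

The residue is (-149/329) - ((1235/45402)*sqrt(483))*i.


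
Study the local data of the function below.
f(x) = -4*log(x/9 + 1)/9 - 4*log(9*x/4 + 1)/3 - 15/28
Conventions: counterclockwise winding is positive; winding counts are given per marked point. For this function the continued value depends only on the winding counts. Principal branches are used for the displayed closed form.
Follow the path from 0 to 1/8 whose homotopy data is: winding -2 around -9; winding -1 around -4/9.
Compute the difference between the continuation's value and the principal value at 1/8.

The rational part is single-valued and drops out of the difference; each branch term changes only by its own monodromy.
(-4/9)*log(1 - x/(-9)): each positive loop around -9 adds 2*pi*i to the log, so winding -2 contributes (-4/9)*(-2)*2*pi*i = (16/9)*pi*i.
(-4/3)*log(1 - x/(-4/9)): each positive loop around -4/9 adds 2*pi*i to the log, so winding -1 contributes (-4/3)*(-1)*2*pi*i = (8/3)*pi*i.
Summing the contributions at x = 1/8 gives (40/9)*pi*i.

Continued minus principal equals (40/9)*pi*i.


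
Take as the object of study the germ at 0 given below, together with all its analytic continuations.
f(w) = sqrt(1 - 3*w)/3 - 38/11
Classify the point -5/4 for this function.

There is no denominator, hence no pole anywhere.
Branch term sqrt(1 - w/(1/3)): argument at -5/4 is 19/4, nonzero, so -5/4 is not its branch point (a point on a principal cut is still regular for the continued germ).
So the germ continues analytically to -5/4.

The point is a regular point.


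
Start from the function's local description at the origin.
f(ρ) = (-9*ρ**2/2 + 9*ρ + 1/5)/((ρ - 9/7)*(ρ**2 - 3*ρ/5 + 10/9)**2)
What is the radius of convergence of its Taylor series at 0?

Denominator factor (ρ - 9/7): pole of order 1 at 9/7, modulus 9/7.
Denominator factor (ρ**2 - 3*ρ/5 + 10/9)^2: discriminant -919/225, complex-conjugate roots (3/10) + ((1/30)*sqrt(919))*i and (3/10) - ((1/30)*sqrt(919))*i; poles of order 2, moduli (1/3)*sqrt(10) and (1/3)*sqrt(10).
The radius of convergence is the smallest modulus among the singular points: (1/3)*sqrt(10).

The radius of convergence is (1/3)*sqrt(10).


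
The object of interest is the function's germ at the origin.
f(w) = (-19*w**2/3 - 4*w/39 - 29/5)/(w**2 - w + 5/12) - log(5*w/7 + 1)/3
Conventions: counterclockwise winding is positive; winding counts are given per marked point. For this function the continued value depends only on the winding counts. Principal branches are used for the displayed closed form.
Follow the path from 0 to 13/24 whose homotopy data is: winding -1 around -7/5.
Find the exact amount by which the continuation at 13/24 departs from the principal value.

The rational part is single-valued and drops out of the difference; each branch term changes only by its own monodromy.
(-1/3)*log(1 - w/(-7/5)): each positive loop around -7/5 adds 2*pi*i to the log, so winding -1 contributes (-1/3)*(-1)*2*pi*i = (2/3)*pi*i.
Summing the contributions at w = 13/24 gives (2/3)*pi*i.

Continued minus principal equals (2/3)*pi*i.


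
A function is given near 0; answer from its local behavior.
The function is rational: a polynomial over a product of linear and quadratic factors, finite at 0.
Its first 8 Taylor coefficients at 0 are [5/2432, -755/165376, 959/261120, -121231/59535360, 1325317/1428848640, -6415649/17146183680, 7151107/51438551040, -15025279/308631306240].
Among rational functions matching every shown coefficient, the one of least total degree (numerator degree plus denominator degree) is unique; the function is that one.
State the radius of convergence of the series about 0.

The radius of convergence is 4.

No rational of total degree below 6 reproduces all 8 coefficients; solving the [2/4] Pade equations on them gives f(μ) = (μ**2/20 - 35*μ/34 + 15/19)/((μ + 4)**3*(μ + 6)), whose expansion matches every shown term.
Denominator factor (μ + 4)^3: pole of order 3 at -4, modulus 4.
Denominator factor (μ + 6): pole of order 1 at -6, modulus 6.
The radius of convergence is the smallest modulus among the singular points: 4.


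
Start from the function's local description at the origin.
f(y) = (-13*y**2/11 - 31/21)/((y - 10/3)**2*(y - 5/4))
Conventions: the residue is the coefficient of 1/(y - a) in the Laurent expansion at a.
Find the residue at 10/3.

At the order-2 pole 10/3 set g(y) = (y - (10/3))^2*f(y) = (-13*y**2/11 - 31/21)/(y - 5/4).
Order-2 pole: residue = g'(a); g'(10/3) = -20032/48125, so the residue is -20032/48125.

The residue is -20032/48125.
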